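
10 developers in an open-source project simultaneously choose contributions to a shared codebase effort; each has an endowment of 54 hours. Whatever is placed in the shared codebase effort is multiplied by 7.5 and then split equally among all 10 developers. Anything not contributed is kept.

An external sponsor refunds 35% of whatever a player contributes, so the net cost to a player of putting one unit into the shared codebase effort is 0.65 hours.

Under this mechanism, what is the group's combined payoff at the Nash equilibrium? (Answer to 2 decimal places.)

4239.00 hours

With the mechanism, a contributed unit returns (7.5/10) / 0.65 = 1.1538 per unit of net cost to the contributor — now above 1 — so contributing fully is weakly dominant for every player.
So the Nash equilibrium is full contribution by all 10; the group earns 10 × (54 × 0.35 + 7.5 × 54) = 4239.00.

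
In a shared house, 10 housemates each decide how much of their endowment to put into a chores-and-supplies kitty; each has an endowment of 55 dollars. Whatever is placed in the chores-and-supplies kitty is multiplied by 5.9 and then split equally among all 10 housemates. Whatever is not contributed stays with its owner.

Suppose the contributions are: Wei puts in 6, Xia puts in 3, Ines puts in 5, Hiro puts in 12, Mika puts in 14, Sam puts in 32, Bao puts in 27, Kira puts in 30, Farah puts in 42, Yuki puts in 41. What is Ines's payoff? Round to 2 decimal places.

175.08 dollars

Total contributed: 6 + 3 + 5 + 12 + 14 + 32 + 27 + 30 + 42 + 41 = 212.
Each receives 5.9 × 212 / 10 = 125.08 from the chores-and-supplies kitty.
Ines keeps 55 − 5 = 50, so Ines's payoff is 50 + 125.08 = 175.08.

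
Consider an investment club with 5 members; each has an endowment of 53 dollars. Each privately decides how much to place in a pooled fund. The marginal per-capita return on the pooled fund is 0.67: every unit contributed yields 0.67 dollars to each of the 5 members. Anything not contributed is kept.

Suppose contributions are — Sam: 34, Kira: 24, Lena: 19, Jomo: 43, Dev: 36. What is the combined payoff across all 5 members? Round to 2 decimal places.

631.60 dollars

Total contributed: 34 + 24 + 19 + 43 + 36 = 156; total kept: 5 × 53 − 156 = 109.
The pooled fund pays out 0.67 × 5 × 156 = 522.60 in aggregate.
Group total = 109 + 522.60 = 631.60.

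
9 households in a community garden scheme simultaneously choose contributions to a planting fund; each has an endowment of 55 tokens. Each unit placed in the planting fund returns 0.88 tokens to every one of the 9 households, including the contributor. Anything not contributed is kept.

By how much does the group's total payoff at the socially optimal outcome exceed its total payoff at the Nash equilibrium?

3425.40 tokens

The private return per contributed unit is 0.88 < 1, so contributing 0 is dominant for every player. At the Nash equilibrium everyone keeps their 55, and the group total is 9 × 55 = 495.
Each contributed unit returns 7.920 to the group as a whole (0.88 to each of 9 players), which exceeds 1, so the social optimum is full contribution: group total = 7.920 × 495 = 3920.40.
Efficiency loss = 3920.40 − 495 = 3425.40.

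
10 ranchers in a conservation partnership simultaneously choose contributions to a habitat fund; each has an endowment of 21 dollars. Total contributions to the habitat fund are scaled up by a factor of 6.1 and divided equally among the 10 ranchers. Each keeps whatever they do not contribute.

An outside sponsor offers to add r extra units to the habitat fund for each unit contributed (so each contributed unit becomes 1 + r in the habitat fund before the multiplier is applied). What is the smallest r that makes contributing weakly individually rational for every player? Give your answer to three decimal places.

With matching at rate r, one contributed unit becomes (1 + r) in the habitat fund and returns 6.1 × (1 + r) / 10 to the contributor.
Setting this equal to 1: 1 + r = 10/6.1 = 1.6393.
So the minimum matching rate is r = 1.6393 − 1 = 0.639.

0.639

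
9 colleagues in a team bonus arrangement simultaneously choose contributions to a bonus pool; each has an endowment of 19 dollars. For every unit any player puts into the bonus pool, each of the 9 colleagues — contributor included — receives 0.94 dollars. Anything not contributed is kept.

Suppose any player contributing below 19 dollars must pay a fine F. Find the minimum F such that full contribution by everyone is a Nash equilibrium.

Given the others contribute fully, the best deviation is to contribute 0 (any partial contribution still incurs the fine and gives up units whose private return 0.94 is below 1).
Deviating from 19 to 0 saves 19 dollars but forfeits the deviator's share of the drop in the bonus pool: 0.94 × 19 = 17.86.
So the deviation gain is 19 − 17.86 = 1.14, and the fine must be at least 1.14 dollars to wipe it out.

1.14 dollars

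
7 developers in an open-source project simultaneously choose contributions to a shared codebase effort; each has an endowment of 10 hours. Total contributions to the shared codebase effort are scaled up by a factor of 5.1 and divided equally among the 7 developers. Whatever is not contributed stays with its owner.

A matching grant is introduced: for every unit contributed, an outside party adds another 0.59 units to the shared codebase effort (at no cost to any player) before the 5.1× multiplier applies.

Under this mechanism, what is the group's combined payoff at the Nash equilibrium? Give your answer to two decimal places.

567.63 hours

With the mechanism, a contributed unit returns 5.1 × 1.59 / 7 = 1.1584 per unit of net cost to the contributor — now above 1 — so contributing fully is weakly dominant for every player.
At the Nash equilibrium everyone contributes 10. Group total payoff = 5.1 × 1.59 × 70 = 567.63.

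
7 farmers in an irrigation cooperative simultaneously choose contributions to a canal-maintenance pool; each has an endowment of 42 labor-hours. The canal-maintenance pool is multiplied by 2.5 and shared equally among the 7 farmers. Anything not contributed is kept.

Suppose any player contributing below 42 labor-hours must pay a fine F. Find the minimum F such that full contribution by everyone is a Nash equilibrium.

Given the others contribute fully, the best deviation is to contribute 0 (any partial contribution still incurs the fine and gives up units whose private return 0.3571 is below 1).
Deviating from 42 to 0 saves 42 labor-hours but forfeits the deviator's share of the drop in the canal-maintenance pool: 2.5/7 × 42 = 15.00.
So the deviation gain is 42 − 15.00 = 27.00, and the fine must be at least 27.00 labor-hours to wipe it out.

27.00 labor-hours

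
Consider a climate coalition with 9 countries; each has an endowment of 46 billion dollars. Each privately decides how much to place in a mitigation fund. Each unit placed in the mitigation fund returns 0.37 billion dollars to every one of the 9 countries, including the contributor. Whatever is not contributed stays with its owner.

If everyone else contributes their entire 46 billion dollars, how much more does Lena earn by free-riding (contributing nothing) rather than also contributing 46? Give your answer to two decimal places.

Switching from a contribution of 46 to 0 lets Lena keep an extra 46 billion dollars, but lowers the mitigation fund by 46, which costs Lena their own share of that drop: 0.37 × 46 = 17.02.
Net gain = 46 − 17.02 = 28.98. The private return per contributed unit (0.37) is below 1, so free-riding is indeed the best response regardless of what the others do.

28.98 billion dollars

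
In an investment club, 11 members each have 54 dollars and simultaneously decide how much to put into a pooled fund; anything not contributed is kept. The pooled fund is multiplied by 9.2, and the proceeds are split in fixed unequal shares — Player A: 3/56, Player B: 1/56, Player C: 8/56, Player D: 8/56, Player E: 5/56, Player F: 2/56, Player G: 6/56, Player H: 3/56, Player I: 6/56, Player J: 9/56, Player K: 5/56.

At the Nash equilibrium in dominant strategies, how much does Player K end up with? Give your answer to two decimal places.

Each unit j contributes comes back to j as 9.2 × (j's share), so j prefers to contribute only if that share exceeds 1/9.2 = 0.1087; otherwise keeping the unit dominates.
Player C, Player D and Player J clear that bar, contributing 54 each; the remaining 8 contribute 0. Total contributed: 162.
Player K keeps 54 and receives 9.2 × 162 × 5/56 = 133.07 from the pooled fund, for a payoff of 187.07.

187.07 dollars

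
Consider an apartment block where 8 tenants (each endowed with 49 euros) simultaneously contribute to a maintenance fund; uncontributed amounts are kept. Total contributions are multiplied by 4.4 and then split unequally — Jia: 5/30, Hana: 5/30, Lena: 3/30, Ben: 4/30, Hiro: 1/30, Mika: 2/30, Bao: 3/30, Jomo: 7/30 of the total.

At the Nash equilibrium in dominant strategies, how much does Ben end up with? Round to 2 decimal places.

A player with share s gets back 4.4·s per unit contributed, so full contribution is dominant for anyone with s > 1/4.4 = 0.2273 and zero contribution is dominant for anyone below.
Jomo alone (share 7/30) is above the threshold, contributing 49; the remaining 7 contribute 0. Total contributed: 49.
Ben keeps 49 and receives 4.4 × 49 × 4/30 = 28.75 from the maintenance fund, for a payoff of 77.75.

77.75 euros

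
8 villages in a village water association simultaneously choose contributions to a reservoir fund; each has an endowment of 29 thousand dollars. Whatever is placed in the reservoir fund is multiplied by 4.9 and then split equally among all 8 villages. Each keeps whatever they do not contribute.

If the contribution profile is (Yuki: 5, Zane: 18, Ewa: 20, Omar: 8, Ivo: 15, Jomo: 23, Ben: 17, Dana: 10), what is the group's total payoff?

684.40 thousand dollars

Total contributed: 5 + 18 + 20 + 8 + 15 + 23 + 17 + 10 = 116; total kept: 8 × 29 − 116 = 116.
The reservoir fund pays out 4.9 × 116 = 568.40 in aggregate.
Group total = 116 + 568.40 = 684.40.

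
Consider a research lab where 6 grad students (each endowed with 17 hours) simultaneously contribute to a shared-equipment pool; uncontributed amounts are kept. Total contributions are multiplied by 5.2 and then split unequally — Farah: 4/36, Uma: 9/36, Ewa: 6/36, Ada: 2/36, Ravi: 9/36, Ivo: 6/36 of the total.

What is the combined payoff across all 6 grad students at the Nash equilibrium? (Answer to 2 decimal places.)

244.80 hours

Player j's private return per contributed unit is 5.2 × (j's share). Contributing is weakly dominant for j when that share is at least 1/5.2 = 0.1923, and contributing 0 is dominant otherwise.
The shares above 0.1923 belong to Uma and Ravi, contributing 17 each; the remaining 4 contribute 0. Total contributed: 34.
The shared-equipment pool pays out 5.2 × 34 = 176.80 in total (split across the unequal shares, but the aggregate is all that matters for the group sum).
The 4 free-riders keep 17 each, adding 68. Group total = 68 + 176.80 = 244.80.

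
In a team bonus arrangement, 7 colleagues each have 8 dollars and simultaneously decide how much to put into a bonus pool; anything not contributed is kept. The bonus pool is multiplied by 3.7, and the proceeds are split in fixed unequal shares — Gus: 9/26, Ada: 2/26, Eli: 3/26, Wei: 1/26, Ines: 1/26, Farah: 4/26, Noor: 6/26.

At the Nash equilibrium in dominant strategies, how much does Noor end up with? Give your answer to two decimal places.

14.83 dollars

For player j, contributing a unit is worthwhile iff 3.7 × (j's share) ≥ 1, i.e. iff j's share is at least 0.2703.
Gus alone (share 9/26) is above the threshold, contributing 8; the remaining 6 contribute 0. Total contributed: 8.
Noor keeps 8 and receives 3.7 × 8 × 6/26 = 6.83 from the bonus pool, for a payoff of 14.83.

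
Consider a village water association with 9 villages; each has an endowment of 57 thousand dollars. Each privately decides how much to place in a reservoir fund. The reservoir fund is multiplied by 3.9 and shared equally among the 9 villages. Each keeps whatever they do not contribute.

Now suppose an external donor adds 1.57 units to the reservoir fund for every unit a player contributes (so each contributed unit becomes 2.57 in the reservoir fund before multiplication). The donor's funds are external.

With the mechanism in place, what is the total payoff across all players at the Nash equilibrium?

5141.80 thousand dollars

Under the mechanism each unit contributed yields 3.9 × 2.57 / 9 = 1.1137 back to its contributor per unit of net cost, which exceeds 1, making full contribution the dominant choice for everyone.
At the Nash equilibrium everyone contributes 57. Group total payoff = 3.9 × 2.57 × 513 = 5141.80.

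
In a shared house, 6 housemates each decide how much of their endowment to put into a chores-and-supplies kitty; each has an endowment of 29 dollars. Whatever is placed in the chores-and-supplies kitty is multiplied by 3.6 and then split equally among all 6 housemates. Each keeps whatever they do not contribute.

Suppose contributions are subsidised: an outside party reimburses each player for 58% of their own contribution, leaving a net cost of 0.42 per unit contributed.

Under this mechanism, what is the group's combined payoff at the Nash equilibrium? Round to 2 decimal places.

727.32 dollars

With the mechanism, a contributed unit returns (3.6/6) / 0.42 = 1.4286 per unit of net cost to the contributor — now above 1 — so contributing fully is weakly dominant for every player.
So the Nash equilibrium is full contribution by all 6; the group earns 6 × (29 × 0.58 + 3.6 × 29) = 727.32.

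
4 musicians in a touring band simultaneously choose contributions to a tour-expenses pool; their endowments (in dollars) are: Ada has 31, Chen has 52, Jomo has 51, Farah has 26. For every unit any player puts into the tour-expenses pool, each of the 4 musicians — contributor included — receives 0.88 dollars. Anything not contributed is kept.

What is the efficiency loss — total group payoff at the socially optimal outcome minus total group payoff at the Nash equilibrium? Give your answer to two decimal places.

The private return per contributed unit is 0.88 < 1 for everyone, so the Nash equilibrium is zero contribution and the group total is Σ E_j = 31 + 52 + 51 + 26 = 160.
Each contributed unit returns 3.520 to the group, so the social optimum is full contribution by everyone: group total = 3.520 × 160 = 563.20.
Efficiency loss = (3.520 − 1) × 160 = 403.20.

403.20 dollars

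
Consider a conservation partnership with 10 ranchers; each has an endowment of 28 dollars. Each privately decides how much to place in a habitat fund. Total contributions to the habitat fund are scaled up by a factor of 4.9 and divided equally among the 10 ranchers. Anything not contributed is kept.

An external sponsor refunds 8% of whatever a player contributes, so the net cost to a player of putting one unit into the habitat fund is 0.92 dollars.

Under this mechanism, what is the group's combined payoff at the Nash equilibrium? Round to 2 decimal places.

With the mechanism, a contributed unit returns (4.9/10) / 0.92 = 0.5326 per unit of net cost — still below 1 — so contributing 0 remains dominant for every player.
At the Nash equilibrium no one contributes; group total payoff = 10 × 28 = 280.

280.00 dollars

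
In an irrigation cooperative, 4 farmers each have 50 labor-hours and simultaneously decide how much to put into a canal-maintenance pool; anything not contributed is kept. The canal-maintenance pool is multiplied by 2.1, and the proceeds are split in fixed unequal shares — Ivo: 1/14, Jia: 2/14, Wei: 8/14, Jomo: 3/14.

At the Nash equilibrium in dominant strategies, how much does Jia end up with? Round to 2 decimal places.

65.00 labor-hours

A player with share s gets back 2.1·s per unit contributed, so full contribution is dominant for anyone with s > 1/2.1 = 0.4762 and zero contribution is dominant for anyone below.
The only share above 0.4762 is Wei's 8/14, contributing 50; the remaining 3 contribute 0. Total contributed: 50.
Jia keeps 50 and receives 2.1 × 50 × 2/14 = 15.00 from the canal-maintenance pool, for a payoff of 65.00.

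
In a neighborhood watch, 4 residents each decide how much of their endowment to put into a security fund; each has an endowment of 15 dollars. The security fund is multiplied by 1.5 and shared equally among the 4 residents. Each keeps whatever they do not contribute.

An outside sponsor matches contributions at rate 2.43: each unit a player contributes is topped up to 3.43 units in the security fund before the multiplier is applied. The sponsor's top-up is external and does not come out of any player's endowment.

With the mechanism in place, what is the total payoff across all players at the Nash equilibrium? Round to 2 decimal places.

308.70 dollars

With the mechanism, a contributed unit returns 1.5 × 3.43 / 4 = 1.2863 per unit of net cost to the contributor — now above 1 — so contributing fully is weakly dominant for every player.
At the Nash equilibrium everyone contributes 15. Group total payoff = 1.5 × 3.43 × 60 = 308.70.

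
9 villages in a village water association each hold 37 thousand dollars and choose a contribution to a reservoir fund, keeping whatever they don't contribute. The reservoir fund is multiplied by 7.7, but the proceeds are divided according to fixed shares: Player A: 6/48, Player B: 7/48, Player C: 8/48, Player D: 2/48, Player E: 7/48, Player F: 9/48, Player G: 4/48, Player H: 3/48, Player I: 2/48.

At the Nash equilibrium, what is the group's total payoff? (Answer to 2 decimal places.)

1324.60 thousand dollars

Each unit j contributes comes back to j as 7.7 × (j's share), so j prefers to contribute only if that share exceeds 1/7.7 = 0.1299; otherwise keeping the unit dominates.
Player B, Player C, Player E and Player F clear that bar, contributing 37 each; the remaining 5 contribute 0. Total contributed: 148.
The reservoir fund pays out 7.7 × 148 = 1139.60 in total (split across the unequal shares, but the aggregate is all that matters for the group sum).
The 5 free-riders keep 37 each, adding 185. Group total = 185 + 1139.60 = 1324.60.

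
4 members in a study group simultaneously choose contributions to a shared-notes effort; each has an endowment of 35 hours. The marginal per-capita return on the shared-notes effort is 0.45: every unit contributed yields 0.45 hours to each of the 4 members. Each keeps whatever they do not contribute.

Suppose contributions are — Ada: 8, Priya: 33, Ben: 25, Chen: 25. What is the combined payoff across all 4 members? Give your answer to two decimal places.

212.80 hours

Total contributed: 8 + 33 + 25 + 25 = 91; total kept: 4 × 35 − 91 = 49.
The shared-notes effort pays out 0.45 × 4 × 91 = 163.80 in aggregate.
Group total = 49 + 163.80 = 212.80.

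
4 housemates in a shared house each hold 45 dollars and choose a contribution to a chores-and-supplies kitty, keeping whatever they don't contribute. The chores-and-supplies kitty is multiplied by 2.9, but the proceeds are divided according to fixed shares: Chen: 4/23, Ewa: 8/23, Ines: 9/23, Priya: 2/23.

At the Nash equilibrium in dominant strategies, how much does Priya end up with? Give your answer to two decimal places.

67.70 dollars

Each unit j contributes comes back to j as 2.9 × (j's share), so j prefers to contribute only if that share exceeds 1/2.9 = 0.3448; otherwise keeping the unit dominates.
The shares above 0.3448 belong to Ewa and Ines, contributing 45 each; the remaining 2 contribute 0. Total contributed: 90.
Priya keeps 45 and receives 2.9 × 90 × 2/23 = 22.70 from the chores-and-supplies kitty, for a payoff of 67.70.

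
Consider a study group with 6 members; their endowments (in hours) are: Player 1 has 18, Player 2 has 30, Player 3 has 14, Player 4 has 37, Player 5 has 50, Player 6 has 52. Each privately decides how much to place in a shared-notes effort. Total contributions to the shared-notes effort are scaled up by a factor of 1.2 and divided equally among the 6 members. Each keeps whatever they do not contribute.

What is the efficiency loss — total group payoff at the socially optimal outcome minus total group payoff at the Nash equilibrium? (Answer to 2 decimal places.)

40.20 hours

The private return per contributed unit is 1.2/6 = 0.2000 < 1 for every player regardless of endowment, so the Nash equilibrium is zero contribution and the group total is Σ E_j = 18 + 30 + 14 + 37 + 50 + 52 = 201.
Each contributed unit returns 1.200 to the group, so the social optimum is full contribution by everyone: group total = 1.200 × 201 = 241.20.
Efficiency loss = (1.200 − 1) × 201 = 40.20.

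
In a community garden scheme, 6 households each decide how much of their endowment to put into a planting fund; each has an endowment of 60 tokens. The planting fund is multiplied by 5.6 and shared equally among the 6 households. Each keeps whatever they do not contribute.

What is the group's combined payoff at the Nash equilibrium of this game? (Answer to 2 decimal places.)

Each contributed unit returns 5.6/6 = 0.9333 to its contributor — below 1 — so contributing 0 is dominant for every player. At the Nash equilibrium everyone keeps their 60, and the group total is 6 × 60 = 360.

360.00 tokens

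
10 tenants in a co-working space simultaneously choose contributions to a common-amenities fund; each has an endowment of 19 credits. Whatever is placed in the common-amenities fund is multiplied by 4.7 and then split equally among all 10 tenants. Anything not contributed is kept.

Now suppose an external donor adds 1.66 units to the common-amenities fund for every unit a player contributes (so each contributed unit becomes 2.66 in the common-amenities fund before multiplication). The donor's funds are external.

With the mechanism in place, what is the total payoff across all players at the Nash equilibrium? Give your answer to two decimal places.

2375.38 credits

Under the mechanism each unit contributed yields 4.7 × 2.66 / 10 = 1.2502 back to its contributor per unit of net cost, which exceeds 1, making full contribution the dominant choice for everyone.
At the Nash equilibrium everyone contributes 19. Group total payoff = 4.7 × 2.66 × 190 = 2375.38.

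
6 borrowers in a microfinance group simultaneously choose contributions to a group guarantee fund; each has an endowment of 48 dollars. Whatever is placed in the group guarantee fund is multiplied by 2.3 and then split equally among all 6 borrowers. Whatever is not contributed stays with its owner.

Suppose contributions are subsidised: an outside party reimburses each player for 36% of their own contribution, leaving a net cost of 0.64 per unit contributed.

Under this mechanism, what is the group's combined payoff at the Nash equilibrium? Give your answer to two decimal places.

Even with the mechanism, each unit contributed returns only (2.3/6) / 0.64 = 0.5990 per unit of net cost, so contributing nothing is still dominant.
Everyone keeps their endowment and the group total is 6 × 48 = 288.

288.00 dollars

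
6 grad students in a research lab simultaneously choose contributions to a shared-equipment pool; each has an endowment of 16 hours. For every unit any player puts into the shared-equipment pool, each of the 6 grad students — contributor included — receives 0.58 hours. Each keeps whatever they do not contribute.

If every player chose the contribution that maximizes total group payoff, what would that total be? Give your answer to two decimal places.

Each contributed unit returns 3.480 to the group as a whole (0.58 to each of 6 players), which exceeds 1, so the social optimum is full contribution: group total = 3.480 × 96 = 334.08.

334.08 hours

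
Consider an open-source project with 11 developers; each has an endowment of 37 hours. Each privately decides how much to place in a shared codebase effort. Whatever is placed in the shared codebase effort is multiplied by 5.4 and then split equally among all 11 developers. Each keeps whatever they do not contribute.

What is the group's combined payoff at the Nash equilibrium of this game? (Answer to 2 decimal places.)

Each contributed unit returns 5.4/11 = 0.4909 to its contributor — below 1 — so contributing 0 is dominant for every player. At the Nash equilibrium everyone keeps their 37, and the group total is 11 × 37 = 407.

407.00 hours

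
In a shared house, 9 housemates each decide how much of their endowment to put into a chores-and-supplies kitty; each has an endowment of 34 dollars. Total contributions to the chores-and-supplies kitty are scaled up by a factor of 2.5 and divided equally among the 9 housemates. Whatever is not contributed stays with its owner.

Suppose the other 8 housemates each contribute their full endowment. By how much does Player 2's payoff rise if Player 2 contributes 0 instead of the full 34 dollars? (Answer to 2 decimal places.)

Switching from a contribution of 34 to 0 lets Player 2 keep an extra 34 dollars, but lowers the chores-and-supplies kitty by 34, which costs Player 2 their own share of that drop: 2.5/9 × 34 = 9.44.
Net gain = 34 − 9.44 = 24.56. The private return per contributed unit (0.2778) is below 1, so free-riding is indeed the best response regardless of what the others do.

24.56 dollars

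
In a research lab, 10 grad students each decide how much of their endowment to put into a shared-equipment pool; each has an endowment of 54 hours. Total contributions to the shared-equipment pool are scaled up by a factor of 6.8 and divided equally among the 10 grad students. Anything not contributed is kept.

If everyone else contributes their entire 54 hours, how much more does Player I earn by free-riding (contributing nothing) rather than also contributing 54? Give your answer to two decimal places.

17.28 hours

Switching from a contribution of 54 to 0 lets Player I keep an extra 54 hours, but lowers the shared-equipment pool by 54, which costs Player I their own share of that drop: 6.8/10 × 54 = 36.72.
Net gain = 54 − 36.72 = 17.28. The private return per contributed unit (0.6800) is below 1, so free-riding is indeed the best response regardless of what the others do.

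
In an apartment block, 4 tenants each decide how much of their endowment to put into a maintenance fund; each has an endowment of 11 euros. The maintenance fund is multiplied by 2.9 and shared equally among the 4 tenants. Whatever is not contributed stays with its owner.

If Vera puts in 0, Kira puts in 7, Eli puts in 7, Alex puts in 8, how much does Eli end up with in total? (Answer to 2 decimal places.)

19.95 euros

Total contributed: 0 + 7 + 7 + 8 = 22.
Each receives 2.9 × 22 / 4 = 15.95 from the maintenance fund.
Eli keeps 11 − 7 = 4, so Eli's payoff is 4 + 15.95 = 19.95.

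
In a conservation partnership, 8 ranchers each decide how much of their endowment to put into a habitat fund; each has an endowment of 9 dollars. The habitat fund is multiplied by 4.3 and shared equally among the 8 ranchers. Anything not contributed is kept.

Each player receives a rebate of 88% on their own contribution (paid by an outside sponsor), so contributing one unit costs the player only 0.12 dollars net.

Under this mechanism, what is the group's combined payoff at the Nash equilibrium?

Under the mechanism each unit contributed yields (4.3/8) / 0.12 = 4.4792 back to its contributor per unit of net cost, which exceeds 1, making full contribution the dominant choice for everyone.
So the Nash equilibrium is full contribution by all 8; the group earns 8 × (9 × 0.88 + 4.3 × 9) = 372.96.

372.96 dollars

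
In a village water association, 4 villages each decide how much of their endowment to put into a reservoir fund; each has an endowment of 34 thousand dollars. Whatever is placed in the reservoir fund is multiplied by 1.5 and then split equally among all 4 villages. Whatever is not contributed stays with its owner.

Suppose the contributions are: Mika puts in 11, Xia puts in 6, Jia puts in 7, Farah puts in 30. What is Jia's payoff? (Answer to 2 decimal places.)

47.25 thousand dollars

Total contributed: 11 + 6 + 7 + 30 = 54.
Each receives 1.5 × 54 / 4 = 20.25 from the reservoir fund.
Jia keeps 34 − 7 = 27, so Jia's payoff is 27 + 20.25 = 47.25.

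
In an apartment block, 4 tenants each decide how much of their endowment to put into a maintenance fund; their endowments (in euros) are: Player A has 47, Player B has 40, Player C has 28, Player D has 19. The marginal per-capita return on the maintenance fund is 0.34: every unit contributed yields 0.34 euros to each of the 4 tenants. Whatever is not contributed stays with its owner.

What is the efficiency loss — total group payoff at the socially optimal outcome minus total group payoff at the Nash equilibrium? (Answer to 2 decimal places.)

48.24 euros

The private return per contributed unit is 0.34 < 1 for everyone, so the Nash equilibrium is zero contribution and the group total is Σ E_j = 47 + 40 + 28 + 19 = 134.
Each contributed unit returns 1.360 to the group, so the social optimum is full contribution by everyone: group total = 1.360 × 134 = 182.24.
Efficiency loss = (1.360 − 1) × 134 = 48.24.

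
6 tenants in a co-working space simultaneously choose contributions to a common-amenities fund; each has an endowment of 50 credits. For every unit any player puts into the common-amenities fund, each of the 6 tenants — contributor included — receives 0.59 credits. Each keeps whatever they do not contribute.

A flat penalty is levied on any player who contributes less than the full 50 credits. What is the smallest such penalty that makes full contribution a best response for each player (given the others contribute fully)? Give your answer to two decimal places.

20.50 credits

Given the others contribute fully, the best deviation is to contribute 0 (any partial contribution still incurs the fine and gives up units whose private return 0.59 is below 1).
Deviating from 50 to 0 saves 50 credits but forfeits the deviator's share of the drop in the common-amenities fund: 0.59 × 50 = 29.50.
So the deviation gain is 50 − 29.50 = 20.50, and the fine must be at least 20.50 credits to wipe it out.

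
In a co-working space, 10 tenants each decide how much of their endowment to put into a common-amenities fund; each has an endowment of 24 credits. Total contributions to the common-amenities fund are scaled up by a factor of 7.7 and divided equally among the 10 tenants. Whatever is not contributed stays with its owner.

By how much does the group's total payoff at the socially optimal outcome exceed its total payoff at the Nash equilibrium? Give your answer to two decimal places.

1608.00 credits

Each contributed unit returns 7.7/10 = 0.7700 to its contributor — below 1 — so contributing 0 is dominant for every player. At the Nash equilibrium everyone keeps their 24, and the group total is 10 × 24 = 240.
Each contributed unit returns 7.700 to the group as a whole (0.7700 to each of 10 players), which exceeds 1, so the social optimum is full contribution: group total = 7.700 × 240 = 1848.00.
Efficiency loss = 1848.00 − 240 = 1608.00.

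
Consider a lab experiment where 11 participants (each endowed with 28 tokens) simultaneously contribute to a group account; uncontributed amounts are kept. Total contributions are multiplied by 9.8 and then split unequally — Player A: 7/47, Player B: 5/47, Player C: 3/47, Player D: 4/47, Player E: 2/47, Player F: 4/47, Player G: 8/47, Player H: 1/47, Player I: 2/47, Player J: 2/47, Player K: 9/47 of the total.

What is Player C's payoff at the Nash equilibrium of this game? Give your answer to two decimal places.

Each unit j contributes comes back to j as 9.8 × (j's share), so j prefers to contribute only if that share exceeds 1/9.8 = 0.1020; otherwise keeping the unit dominates.
The shares above 0.1020 belong to Player A, Player B, Player G and Player K, contributing 28 each; the remaining 7 contribute 0. Total contributed: 112.
Player C keeps 28 and receives 9.8 × 112 × 3/47 = 70.06 from the group account, for a payoff of 98.06.

98.06 tokens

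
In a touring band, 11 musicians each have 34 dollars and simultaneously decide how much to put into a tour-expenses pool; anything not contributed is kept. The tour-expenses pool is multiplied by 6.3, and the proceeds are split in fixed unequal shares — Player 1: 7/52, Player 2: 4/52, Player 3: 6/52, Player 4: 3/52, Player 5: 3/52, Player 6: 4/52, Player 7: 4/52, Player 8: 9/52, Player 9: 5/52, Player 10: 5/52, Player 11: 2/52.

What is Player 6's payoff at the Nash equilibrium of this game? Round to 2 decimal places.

50.48 dollars

Player j's private return per contributed unit is 6.3 × (j's share). Contributing is weakly dominant for j when that share is at least 1/6.3 = 0.1587, and contributing 0 is dominant otherwise.
Only Player 8 (9/52) clears that bar, contributing 34; the remaining 10 contribute 0. Total contributed: 34.
Player 6 keeps 34 and receives 6.3 × 34 × 4/52 = 16.48 from the tour-expenses pool, for a payoff of 50.48.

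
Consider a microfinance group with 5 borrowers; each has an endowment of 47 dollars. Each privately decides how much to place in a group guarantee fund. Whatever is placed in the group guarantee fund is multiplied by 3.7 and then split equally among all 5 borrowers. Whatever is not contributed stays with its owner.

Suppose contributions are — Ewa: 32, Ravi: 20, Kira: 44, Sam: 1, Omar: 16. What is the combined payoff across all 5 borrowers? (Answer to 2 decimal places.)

Total contributed: 32 + 20 + 44 + 1 + 16 = 113; total kept: 5 × 47 − 113 = 122.
The group guarantee fund pays out 3.7 × 113 = 418.10 in aggregate.
Group total = 122 + 418.10 = 540.10.

540.10 dollars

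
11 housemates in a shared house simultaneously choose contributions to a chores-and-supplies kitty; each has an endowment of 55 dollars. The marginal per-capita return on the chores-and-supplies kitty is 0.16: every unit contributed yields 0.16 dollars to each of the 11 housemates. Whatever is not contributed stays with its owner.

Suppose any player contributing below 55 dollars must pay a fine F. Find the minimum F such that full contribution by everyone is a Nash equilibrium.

Given the others contribute fully, the best deviation is to contribute 0 (any partial contribution still incurs the fine and gives up units whose private return 0.16 is below 1).
Deviating from 55 to 0 saves 55 dollars but forfeits the deviator's share of the drop in the chores-and-supplies kitty: 0.16 × 55 = 8.80.
So the deviation gain is 55 − 8.80 = 46.20, and the fine must be at least 46.20 dollars to wipe it out.

46.20 dollars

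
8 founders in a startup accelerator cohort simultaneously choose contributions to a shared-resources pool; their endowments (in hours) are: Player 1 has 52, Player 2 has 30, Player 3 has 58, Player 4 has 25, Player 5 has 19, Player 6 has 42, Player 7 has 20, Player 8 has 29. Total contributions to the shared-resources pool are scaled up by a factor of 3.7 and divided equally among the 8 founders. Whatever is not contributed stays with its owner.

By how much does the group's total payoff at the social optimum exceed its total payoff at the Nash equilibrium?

The private return per contributed unit is 3.7/8 = 0.4625 < 1 for every player regardless of endowment, so the Nash equilibrium is zero contribution and the group total is Σ E_j = 52 + 30 + 58 + 25 + 19 + 42 + 20 + 29 = 275.
Each contributed unit returns 3.700 to the group, so the social optimum is full contribution by everyone: group total = 3.700 × 275 = 1017.50.
Efficiency loss = (3.700 − 1) × 275 = 742.50.

742.50 hours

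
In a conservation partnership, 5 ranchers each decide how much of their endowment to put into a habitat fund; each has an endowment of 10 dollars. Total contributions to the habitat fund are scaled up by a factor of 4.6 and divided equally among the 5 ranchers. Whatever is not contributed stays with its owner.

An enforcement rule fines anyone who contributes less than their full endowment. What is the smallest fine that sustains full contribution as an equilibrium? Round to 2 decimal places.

0.80 dollars

Given the others contribute fully, the best deviation is to contribute 0 (any partial contribution still incurs the fine and gives up units whose private return 0.9200 is below 1).
Deviating from 10 to 0 saves 10 dollars but forfeits the deviator's share of the drop in the habitat fund: 4.6/5 × 10 = 9.20.
So the deviation gain is 10 − 9.20 = 0.80, and the fine must be at least 0.80 dollars to wipe it out.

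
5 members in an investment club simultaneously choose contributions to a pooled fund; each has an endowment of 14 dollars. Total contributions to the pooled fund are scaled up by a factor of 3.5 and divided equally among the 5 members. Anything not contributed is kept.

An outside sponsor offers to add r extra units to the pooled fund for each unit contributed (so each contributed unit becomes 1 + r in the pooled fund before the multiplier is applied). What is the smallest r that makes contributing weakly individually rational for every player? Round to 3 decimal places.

With matching at rate r, one contributed unit becomes (1 + r) in the pooled fund and returns 3.5 × (1 + r) / 5 to the contributor.
Setting this equal to 1: 1 + r = 5/3.5 = 1.4286.
So the minimum matching rate is r = 1.4286 − 1 = 0.429.

0.429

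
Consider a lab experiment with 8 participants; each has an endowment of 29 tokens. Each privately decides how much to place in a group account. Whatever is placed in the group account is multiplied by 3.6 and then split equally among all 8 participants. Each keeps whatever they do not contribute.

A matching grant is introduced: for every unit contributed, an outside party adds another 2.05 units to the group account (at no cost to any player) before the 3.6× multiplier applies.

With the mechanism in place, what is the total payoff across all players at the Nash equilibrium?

2547.36 tokens

With the mechanism, a contributed unit returns 3.6 × 3.05 / 8 = 1.3725 per unit of net cost to the contributor — now above 1 — so contributing fully is weakly dominant for every player.
At the Nash equilibrium everyone contributes 29. Group total payoff = 3.6 × 3.05 × 232 = 2547.36.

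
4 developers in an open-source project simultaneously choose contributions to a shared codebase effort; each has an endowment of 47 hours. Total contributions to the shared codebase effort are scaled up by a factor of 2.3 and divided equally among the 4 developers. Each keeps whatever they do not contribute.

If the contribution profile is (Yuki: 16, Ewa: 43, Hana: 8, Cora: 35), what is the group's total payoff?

Total contributed: 16 + 43 + 8 + 35 = 102; total kept: 4 × 47 − 102 = 86.
The shared codebase effort pays out 2.3 × 102 = 234.60 in aggregate.
Group total = 86 + 234.60 = 320.60.

320.60 hours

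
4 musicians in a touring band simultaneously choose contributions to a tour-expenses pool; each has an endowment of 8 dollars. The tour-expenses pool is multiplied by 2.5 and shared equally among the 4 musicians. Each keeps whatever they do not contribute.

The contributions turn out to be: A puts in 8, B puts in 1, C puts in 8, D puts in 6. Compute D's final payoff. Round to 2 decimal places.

16.38 dollars

Total contributed: 8 + 1 + 8 + 6 = 23.
Each receives 2.5 × 23 / 4 = 14.38 from the tour-expenses pool.
D keeps 8 − 6 = 2, so D's payoff is 2 + 14.38 = 16.38.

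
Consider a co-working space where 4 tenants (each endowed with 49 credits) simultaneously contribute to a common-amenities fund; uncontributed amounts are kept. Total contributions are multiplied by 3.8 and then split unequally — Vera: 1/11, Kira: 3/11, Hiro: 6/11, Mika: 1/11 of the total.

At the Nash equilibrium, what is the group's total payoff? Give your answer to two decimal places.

For player j, contributing a unit is worthwhile iff 3.8 × (j's share) ≥ 1, i.e. iff j's share is at least 0.2632.
The shares above 0.2632 belong to Kira and Hiro, contributing 49 each; the remaining 2 contribute 0. Total contributed: 98.
The common-amenities fund pays out 3.8 × 98 = 372.40 in total (split across the unequal shares, but the aggregate is all that matters for the group sum).
The 2 free-riders keep 49 each, adding 98. Group total = 98 + 372.40 = 470.40.

470.40 credits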